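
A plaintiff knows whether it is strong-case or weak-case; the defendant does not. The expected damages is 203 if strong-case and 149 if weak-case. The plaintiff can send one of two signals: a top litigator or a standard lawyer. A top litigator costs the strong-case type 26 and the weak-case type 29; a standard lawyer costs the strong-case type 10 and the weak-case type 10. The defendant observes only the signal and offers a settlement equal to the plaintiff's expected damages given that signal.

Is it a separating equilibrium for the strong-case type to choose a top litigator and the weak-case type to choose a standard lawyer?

Under separation the defendant infers type exactly: top litigator → strong-case (pays 203), standard lawyer → weak-case (pays 149).
Strong-case: top litigator gives 203 − 26 = 177; standard lawyer gives 149 − 10 = 139. No deviation. ✓
Weak-case: standard lawyer gives 149 − 10 = 139; top litigator gives 203 − 29 = 174. Would deviate. ✗

No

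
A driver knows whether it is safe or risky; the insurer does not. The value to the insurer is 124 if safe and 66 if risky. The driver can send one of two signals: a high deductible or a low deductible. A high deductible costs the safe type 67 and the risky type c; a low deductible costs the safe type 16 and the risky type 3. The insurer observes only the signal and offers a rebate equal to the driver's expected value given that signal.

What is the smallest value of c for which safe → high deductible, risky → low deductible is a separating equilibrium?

61

Under separation: high deductible → safe (pays 124); low deductible → risky (pays 66).
Safe: 124 − 67 = 57 ≥ 66 − 16 = 50. Holds regardless of c. ✓
Risky: 66 − 3 ≥ 124 − c, so c ≥ 124 − 63 = 61.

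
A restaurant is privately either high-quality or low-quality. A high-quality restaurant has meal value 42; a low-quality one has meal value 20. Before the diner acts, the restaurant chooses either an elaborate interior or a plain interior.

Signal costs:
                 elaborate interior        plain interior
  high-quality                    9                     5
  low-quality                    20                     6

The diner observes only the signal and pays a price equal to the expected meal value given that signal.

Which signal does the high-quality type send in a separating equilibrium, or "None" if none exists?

None

Try high-quality → elaborate interior, low-quality → plain interior:
  If types separate, elaborate interior earns payment 42 and plain interior earns 20.
  High-quality: elaborate interior gives 42 − 9 = 33; plain interior gives 20 − 5 = 15. No deviation. ✓
  Low-quality: plain interior gives 20 − 6 = 14; elaborate interior gives 42 − 20 = 22. Would deviate. ✗
Try high-quality → plain interior, low-quality → elaborate interior:
  If types separate, plain interior earns payment 42 and elaborate interior earns 20.
  High-quality: plain interior gives 42 − 5 = 37; elaborate interior gives 20 − 9 = 11. No deviation. ✓
  Low-quality: elaborate interior gives 20 − 20 = 0; plain interior gives 42 − 6 = 36. Would deviate. ✗
Neither assignment is incentive-compatible.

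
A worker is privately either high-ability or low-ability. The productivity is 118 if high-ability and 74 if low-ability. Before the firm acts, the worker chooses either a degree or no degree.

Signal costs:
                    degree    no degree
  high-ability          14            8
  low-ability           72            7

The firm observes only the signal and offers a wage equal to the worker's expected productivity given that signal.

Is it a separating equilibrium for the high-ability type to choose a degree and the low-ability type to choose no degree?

Yes

If types separate, degree earns payment 118 and no degree earns 74.
High-ability: degree gives 118 − 14 = 104; no degree gives 74 − 8 = 66. No deviation. ✓
Low-ability: no degree gives 74 − 7 = 67; degree gives 118 − 72 = 46. No deviation. ✓
Both incentive constraints hold.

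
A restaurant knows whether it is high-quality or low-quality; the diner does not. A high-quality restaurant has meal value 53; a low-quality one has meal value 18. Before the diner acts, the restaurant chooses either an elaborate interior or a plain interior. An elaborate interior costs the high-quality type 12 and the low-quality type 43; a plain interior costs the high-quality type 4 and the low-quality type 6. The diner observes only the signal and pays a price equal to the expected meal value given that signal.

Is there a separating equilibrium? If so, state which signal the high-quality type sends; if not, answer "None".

elaborate interior

Try high-quality → elaborate interior, low-quality → plain interior:
  If types separate, elaborate interior earns payment 53 and plain interior earns 18.
  High-quality: elaborate interior gives 53 − 12 = 41; plain interior gives 18 − 4 = 14. No deviation. ✓
  Low-quality: plain interior gives 18 − 6 = 12; elaborate interior gives 53 − 43 = 10. No deviation. ✓
Both hold — the high-quality type sends elaborate interior.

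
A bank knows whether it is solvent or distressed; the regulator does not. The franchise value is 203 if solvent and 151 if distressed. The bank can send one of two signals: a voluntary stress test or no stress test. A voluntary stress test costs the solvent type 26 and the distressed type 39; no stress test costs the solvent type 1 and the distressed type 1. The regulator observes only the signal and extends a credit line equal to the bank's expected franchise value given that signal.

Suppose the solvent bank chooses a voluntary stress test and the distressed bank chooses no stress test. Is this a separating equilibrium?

No

Under separation the regulator infers type exactly: stress test → solvent (pays 203), no stress test → distressed (pays 151).
Solvent: stress test gives 203 − 26 = 177; no stress test gives 151 − 1 = 150. No deviation. ✓
Distressed: no stress test gives 151 − 1 = 150; stress test gives 203 − 39 = 164. Would deviate. ✗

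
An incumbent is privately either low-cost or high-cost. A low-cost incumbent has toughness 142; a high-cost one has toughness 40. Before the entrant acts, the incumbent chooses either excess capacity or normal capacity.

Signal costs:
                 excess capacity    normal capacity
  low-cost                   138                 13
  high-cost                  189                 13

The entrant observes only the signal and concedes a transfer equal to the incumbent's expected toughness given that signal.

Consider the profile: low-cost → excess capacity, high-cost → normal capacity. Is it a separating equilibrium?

If types separate, excess capacity earns payment 142 and normal capacity earns 40.
Low-cost: excess capacity gives 142 − 138 = 4; normal capacity gives 40 − 13 = 27. Would deviate. ✗
High-cost: normal capacity gives 40 − 13 = 27; excess capacity gives 142 − 189 = -47. No deviation. ✓

No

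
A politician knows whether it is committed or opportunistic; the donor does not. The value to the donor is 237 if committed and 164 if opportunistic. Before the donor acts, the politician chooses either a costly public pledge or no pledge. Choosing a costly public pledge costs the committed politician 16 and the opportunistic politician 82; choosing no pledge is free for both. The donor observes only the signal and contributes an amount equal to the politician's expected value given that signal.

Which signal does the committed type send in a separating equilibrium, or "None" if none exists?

pledge

Try committed → pledge, opportunistic → no pledge:
  If types separate, pledge earns payment 237 and no pledge earns 164.
  Committed: pledge gives 237 − 16 = 221; no pledge gives 164 − 0 = 164. No deviation. ✓
  Opportunistic: no pledge gives 164 − 0 = 164; pledge gives 237 − 82 = 155. No deviation. ✓
Both hold — the committed type sends pledge.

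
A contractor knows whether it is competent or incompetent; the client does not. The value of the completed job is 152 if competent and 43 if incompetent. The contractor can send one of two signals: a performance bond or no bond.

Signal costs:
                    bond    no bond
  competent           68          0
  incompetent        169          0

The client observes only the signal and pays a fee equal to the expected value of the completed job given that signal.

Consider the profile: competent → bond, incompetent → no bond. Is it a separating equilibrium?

Yes

If types separate, bond earns payment 152 and no bond earns 43.
Competent: bond gives 152 − 68 = 84; no bond gives 43 − 0 = 43. No deviation. ✓
Incompetent: no bond gives 43 − 0 = 43; bond gives 152 − 169 = -17. No deviation. ✓
Both incentive constraints hold.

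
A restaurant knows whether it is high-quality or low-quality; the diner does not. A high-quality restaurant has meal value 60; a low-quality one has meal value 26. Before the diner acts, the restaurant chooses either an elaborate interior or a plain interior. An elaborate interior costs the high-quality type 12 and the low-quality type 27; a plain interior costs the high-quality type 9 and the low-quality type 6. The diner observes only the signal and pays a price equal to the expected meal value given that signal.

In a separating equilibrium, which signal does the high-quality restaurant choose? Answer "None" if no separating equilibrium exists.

None

Try high-quality → elaborate interior, low-quality → plain interior:
  Under separation the diner infers type exactly: elaborate interior → high-quality (pays 60), plain interior → low-quality (pays 26).
  High-quality: elaborate interior gives 60 − 12 = 48; plain interior gives 26 − 9 = 17. No deviation. ✓
  Low-quality: plain interior gives 26 − 6 = 20; elaborate interior gives 60 − 27 = 33. Would deviate. ✗
Try high-quality → plain interior, low-quality → elaborate interior:
  Under separation the diner infers type exactly: plain interior → high-quality (pays 60), elaborate interior → low-quality (pays 26).
  High-quality: plain interior gives 60 − 9 = 51; elaborate interior gives 26 − 12 = 14. No deviation. ✓
  Low-quality: elaborate interior gives 26 − 27 = -1; plain interior gives 60 − 6 = 54. Would deviate. ✗
Neither assignment is incentive-compatible.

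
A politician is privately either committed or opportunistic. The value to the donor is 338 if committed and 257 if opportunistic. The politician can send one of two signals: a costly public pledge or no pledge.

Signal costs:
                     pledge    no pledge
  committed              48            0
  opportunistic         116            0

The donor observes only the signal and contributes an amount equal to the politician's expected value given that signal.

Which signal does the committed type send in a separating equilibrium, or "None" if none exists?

Try committed → pledge, opportunistic → no pledge:
  If types separate, pledge earns payment 338 and no pledge earns 257.
  Committed: pledge gives 338 − 48 = 290; no pledge gives 257 − 0 = 257. No deviation. ✓
  Opportunistic: no pledge gives 257 − 0 = 257; pledge gives 338 − 116 = 222. No deviation. ✓
Both hold — the committed type sends pledge.

pledge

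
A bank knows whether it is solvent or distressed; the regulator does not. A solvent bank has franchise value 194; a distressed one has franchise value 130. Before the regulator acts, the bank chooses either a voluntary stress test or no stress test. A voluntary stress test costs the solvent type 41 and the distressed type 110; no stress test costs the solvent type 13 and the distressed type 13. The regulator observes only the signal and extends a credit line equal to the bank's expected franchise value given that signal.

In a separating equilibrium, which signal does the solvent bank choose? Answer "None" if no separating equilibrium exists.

stress test

Try solvent → stress test, distressed → no stress test:
  Under separation the regulator infers type exactly: stress test → solvent (pays 194), no stress test → distressed (pays 130).
  Solvent: stress test gives 194 − 41 = 153; no stress test gives 130 − 13 = 117. No deviation. ✓
  Distressed: no stress test gives 130 − 13 = 117; stress test gives 194 − 110 = 84. No deviation. ✓
Both hold — the solvent type sends stress test.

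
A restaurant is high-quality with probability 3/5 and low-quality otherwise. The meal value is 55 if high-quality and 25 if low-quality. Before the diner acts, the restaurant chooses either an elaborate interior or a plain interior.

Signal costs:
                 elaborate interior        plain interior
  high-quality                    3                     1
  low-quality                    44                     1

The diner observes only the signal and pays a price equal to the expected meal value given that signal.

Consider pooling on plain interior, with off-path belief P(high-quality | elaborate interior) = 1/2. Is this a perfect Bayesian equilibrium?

On the equilibrium path (plain interior) the diner holds the prior 3/5 and pays 3/5·55 + 2/5·25 = 43. Off-path (elaborate interior) belief 1/2 gives 1/2·55 + 1/2·25 = 40.
High-quality: plain interior gives 43 − 1 = 42; elaborate interior gives 40 − 3 = 37. Stays. ✓
Low-quality: plain interior gives 43 − 1 = 42; elaborate interior gives 40 − 44 = -4. Stays. ✓
Beliefs are Bayes-consistent on-path and both types best-respond.

Yes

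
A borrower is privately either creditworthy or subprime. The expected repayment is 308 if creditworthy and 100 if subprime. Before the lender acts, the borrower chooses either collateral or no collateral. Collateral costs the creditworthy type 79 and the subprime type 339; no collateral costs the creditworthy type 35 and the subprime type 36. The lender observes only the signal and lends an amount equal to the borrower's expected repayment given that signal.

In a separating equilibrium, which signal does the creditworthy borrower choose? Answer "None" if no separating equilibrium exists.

Try creditworthy → collateral, subprime → no collateral:
  If types separate, collateral earns payment 308 and no collateral earns 100.
  Creditworthy: collateral gives 308 − 79 = 229; no collateral gives 100 − 35 = 65. No deviation. ✓
  Subprime: no collateral gives 100 − 36 = 64; collateral gives 308 − 339 = -31. No deviation. ✓
Both hold — the creditworthy type sends collateral.

collateral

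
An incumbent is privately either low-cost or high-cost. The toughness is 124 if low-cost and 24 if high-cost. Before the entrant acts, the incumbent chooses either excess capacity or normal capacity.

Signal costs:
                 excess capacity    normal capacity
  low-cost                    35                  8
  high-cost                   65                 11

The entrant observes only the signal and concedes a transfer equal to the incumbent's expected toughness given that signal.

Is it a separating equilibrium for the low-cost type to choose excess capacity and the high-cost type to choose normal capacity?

No

If types separate, excess capacity earns payment 124 and normal capacity earns 24.
Low-cost: excess capacity gives 124 − 35 = 89; normal capacity gives 24 − 8 = 16. No deviation. ✓
High-cost: normal capacity gives 24 − 11 = 13; excess capacity gives 124 − 65 = 59. Would deviate. ✗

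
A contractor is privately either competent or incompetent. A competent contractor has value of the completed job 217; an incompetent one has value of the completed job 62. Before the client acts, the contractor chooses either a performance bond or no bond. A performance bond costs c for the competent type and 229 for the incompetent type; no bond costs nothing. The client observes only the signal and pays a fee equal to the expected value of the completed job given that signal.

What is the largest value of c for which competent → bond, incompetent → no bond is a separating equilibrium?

155

Under separation: bond → competent (pays 217); no bond → incompetent (pays 62).
Incompetent: 62 − 0 = 62 ≥ 217 − 229 = -12. Holds regardless of c. ✓
Competent: 217 − c ≥ 62 − 0, so c ≤ 217 − 62 = 155.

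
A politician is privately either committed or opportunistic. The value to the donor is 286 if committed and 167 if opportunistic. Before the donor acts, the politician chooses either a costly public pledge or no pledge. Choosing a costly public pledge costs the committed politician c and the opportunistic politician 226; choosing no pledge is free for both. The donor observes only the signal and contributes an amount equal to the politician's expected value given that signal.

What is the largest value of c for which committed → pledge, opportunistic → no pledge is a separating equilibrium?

Under separation: pledge → committed (pays 286); no pledge → opportunistic (pays 167).
Opportunistic: 167 − 0 = 167 ≥ 286 − 226 = 60. Holds regardless of c. ✓
Committed: 286 − c ≥ 167 − 0, so c ≤ 286 − 167 = 119.

119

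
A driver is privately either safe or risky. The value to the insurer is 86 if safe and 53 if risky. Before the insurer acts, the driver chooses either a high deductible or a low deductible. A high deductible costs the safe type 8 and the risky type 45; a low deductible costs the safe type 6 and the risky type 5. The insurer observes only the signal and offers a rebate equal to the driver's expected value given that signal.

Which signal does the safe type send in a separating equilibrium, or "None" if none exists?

Try safe → high deductible, risky → low deductible:
  If types separate, high deductible earns payment 86 and low deductible earns 53.
  Safe: high deductible gives 86 − 8 = 78; low deductible gives 53 − 6 = 47. No deviation. ✓
  Risky: low deductible gives 53 − 5 = 48; high deductible gives 86 − 45 = 41. No deviation. ✓
Both hold — the safe type sends high deductible.

high deductible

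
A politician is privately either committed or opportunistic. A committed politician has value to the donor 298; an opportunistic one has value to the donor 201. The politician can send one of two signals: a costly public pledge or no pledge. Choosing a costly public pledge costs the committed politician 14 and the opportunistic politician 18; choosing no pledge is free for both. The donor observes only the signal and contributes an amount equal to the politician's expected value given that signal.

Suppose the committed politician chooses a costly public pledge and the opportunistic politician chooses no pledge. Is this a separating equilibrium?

If types separate, pledge earns payment 298 and no pledge earns 201.
Committed: pledge gives 298 − 14 = 284; no pledge gives 201 − 0 = 201. No deviation. ✓
Opportunistic: no pledge gives 201 − 0 = 201; pledge gives 298 − 18 = 280. Would deviate. ✗

No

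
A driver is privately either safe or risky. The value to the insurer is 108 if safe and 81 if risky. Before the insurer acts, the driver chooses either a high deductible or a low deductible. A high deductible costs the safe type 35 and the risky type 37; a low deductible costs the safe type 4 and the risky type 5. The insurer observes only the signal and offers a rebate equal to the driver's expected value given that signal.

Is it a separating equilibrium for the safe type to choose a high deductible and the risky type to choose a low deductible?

If types separate, high deductible earns payment 108 and low deductible earns 81.
Safe: high deductible gives 108 − 35 = 73; low deductible gives 81 − 4 = 77. Would deviate. ✗
Risky: low deductible gives 81 − 5 = 76; high deductible gives 108 − 37 = 71. No deviation. ✓

No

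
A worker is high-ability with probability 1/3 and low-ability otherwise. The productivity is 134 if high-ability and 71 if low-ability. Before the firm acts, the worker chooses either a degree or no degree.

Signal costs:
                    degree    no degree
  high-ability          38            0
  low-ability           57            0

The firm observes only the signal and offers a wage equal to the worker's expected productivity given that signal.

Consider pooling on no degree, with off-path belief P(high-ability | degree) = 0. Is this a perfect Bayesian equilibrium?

Yes

At the pooled signal (no degree) the firm holds the prior 1/3 and pays 1/3·134 + 2/3·71 = 92. Off-path (degree) belief 0 gives 0·134 + 1·71 = 71.
High-ability: no degree gives 92 − 0 = 92; degree gives 71 − 38 = 33. Stays. ✓
Low-ability: no degree gives 92 − 0 = 92; degree gives 71 − 57 = 14. Stays. ✓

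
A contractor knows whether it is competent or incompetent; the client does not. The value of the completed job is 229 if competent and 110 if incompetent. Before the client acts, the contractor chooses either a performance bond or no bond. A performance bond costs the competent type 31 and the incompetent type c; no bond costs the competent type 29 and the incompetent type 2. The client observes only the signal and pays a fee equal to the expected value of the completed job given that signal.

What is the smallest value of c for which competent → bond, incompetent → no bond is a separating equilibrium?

121

Under separation: bond → competent (pays 229); no bond → incompetent (pays 110).
Competent: 229 − 31 = 198 ≥ 110 − 29 = 81. Holds regardless of c. ✓
Incompetent: 110 − 2 ≥ 229 − c, so c ≥ 229 − 108 = 121.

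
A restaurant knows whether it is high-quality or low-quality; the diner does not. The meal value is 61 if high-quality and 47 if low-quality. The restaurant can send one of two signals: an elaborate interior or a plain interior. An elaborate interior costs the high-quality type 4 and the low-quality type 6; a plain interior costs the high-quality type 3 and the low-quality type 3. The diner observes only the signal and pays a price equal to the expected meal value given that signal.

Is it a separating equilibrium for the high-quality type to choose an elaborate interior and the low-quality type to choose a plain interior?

No

If types separate, elaborate interior earns payment 61 and plain interior earns 47.
High-quality: elaborate interior gives 61 − 4 = 57; plain interior gives 47 − 3 = 44. No deviation. ✓
Low-quality: plain interior gives 47 − 3 = 44; elaborate interior gives 61 − 6 = 55. Would deviate. ✗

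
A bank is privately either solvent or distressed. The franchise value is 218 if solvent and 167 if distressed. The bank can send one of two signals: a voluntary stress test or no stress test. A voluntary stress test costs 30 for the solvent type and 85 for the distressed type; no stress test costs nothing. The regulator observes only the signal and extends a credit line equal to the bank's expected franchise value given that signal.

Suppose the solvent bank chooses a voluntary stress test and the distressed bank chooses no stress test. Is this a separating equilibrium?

If types separate, stress test earns payment 218 and no stress test earns 167.
Solvent: stress test gives 218 − 30 = 188; no stress test gives 167 − 0 = 167. No deviation. ✓
Distressed: no stress test gives 167 − 0 = 167; stress test gives 218 − 85 = 133. No deviation. ✓
Both incentive constraints hold.

Yes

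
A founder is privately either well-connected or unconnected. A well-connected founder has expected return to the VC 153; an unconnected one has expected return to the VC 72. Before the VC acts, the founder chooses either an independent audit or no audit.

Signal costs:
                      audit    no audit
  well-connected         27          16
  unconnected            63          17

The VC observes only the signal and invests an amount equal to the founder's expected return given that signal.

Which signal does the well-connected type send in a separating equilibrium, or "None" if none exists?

None

Try well-connected → audit, unconnected → no audit:
  Under separation the VC infers type exactly: audit → well-connected (pays 153), no audit → unconnected (pays 72).
  Well-connected: audit gives 153 − 27 = 126; no audit gives 72 − 16 = 56. No deviation. ✓
  Unconnected: no audit gives 72 − 17 = 55; audit gives 153 − 63 = 90. Would deviate. ✗
Try well-connected → no audit, unconnected → audit:
  Under separation the VC infers type exactly: no audit → well-connected (pays 153), audit → unconnected (pays 72).
  Well-connected: no audit gives 153 − 16 = 137; audit gives 72 − 27 = 45. No deviation. ✓
  Unconnected: audit gives 72 − 63 = 9; no audit gives 153 − 17 = 136. Would deviate. ✗
Neither assignment is incentive-compatible.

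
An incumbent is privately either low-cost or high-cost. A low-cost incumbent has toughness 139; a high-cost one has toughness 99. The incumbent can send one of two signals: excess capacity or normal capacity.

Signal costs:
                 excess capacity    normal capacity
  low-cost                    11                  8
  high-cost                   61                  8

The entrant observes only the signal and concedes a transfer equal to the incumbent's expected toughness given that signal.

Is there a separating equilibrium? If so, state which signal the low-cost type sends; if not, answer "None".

excess capacity

Try low-cost → excess capacity, high-cost → normal capacity:
  If types separate, excess capacity earns payment 139 and normal capacity earns 99.
  Low-cost: excess capacity gives 139 − 11 = 128; normal capacity gives 99 − 8 = 91. No deviation. ✓
  High-cost: normal capacity gives 99 − 8 = 91; excess capacity gives 139 − 61 = 78. No deviation. ✓
Both hold — the low-cost type sends excess capacity.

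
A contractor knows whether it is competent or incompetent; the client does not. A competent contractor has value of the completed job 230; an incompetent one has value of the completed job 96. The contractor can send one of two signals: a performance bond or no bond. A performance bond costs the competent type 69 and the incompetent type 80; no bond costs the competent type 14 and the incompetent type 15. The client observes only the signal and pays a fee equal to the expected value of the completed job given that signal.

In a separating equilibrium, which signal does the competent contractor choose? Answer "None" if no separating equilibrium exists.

Try competent → bond, incompetent → no bond:
  If types separate, bond earns payment 230 and no bond earns 96.
  Competent: bond gives 230 − 69 = 161; no bond gives 96 − 14 = 82. No deviation. ✓
  Incompetent: no bond gives 96 − 15 = 81; bond gives 230 − 80 = 150. Would deviate. ✗
Try competent → no bond, incompetent → bond:
  If types separate, no bond earns payment 230 and bond earns 96.
  Competent: no bond gives 230 − 14 = 216; bond gives 96 − 69 = 27. No deviation. ✓
  Incompetent: bond gives 96 − 80 = 16; no bond gives 230 − 15 = 215. Would deviate. ✗
Neither assignment is incentive-compatible.

None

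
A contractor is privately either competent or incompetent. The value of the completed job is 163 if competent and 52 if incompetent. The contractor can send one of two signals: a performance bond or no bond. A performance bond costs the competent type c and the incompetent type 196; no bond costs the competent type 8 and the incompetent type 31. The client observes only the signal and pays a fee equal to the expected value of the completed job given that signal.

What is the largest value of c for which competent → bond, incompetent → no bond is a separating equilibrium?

119

Under separation: bond → competent (pays 163); no bond → incompetent (pays 52).
Incompetent: 52 − 31 = 21 ≥ 163 − 196 = -33. Holds regardless of c. ✓
Competent: 163 − c ≥ 52 − 8, so c ≤ 163 − 44 = 119.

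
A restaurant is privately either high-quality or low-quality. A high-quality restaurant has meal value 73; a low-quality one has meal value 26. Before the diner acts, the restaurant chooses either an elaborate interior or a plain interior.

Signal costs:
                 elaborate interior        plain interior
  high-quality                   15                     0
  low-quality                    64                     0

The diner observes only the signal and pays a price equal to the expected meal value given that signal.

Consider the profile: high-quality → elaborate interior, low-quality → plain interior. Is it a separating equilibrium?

If types separate, elaborate interior earns payment 73 and plain interior earns 26.
High-quality: elaborate interior gives 73 − 15 = 58; plain interior gives 26 − 0 = 26. No deviation. ✓
Low-quality: plain interior gives 26 − 0 = 26; elaborate interior gives 73 − 64 = 9. No deviation. ✓
Both incentive constraints hold.

Yes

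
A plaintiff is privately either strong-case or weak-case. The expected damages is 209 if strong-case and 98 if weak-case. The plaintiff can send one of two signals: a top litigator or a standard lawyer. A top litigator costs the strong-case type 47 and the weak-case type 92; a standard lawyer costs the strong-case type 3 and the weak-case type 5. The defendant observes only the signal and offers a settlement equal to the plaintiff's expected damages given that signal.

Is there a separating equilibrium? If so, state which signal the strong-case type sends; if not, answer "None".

None

Try strong-case → top litigator, weak-case → standard lawyer:
  If types separate, top litigator earns payment 209 and standard lawyer earns 98.
  Strong-case: top litigator gives 209 − 47 = 162; standard lawyer gives 98 − 3 = 95. No deviation. ✓
  Weak-case: standard lawyer gives 98 − 5 = 93; top litigator gives 209 − 92 = 117. Would deviate. ✗
Try strong-case → standard lawyer, weak-case → top litigator:
  If types separate, standard lawyer earns payment 209 and top litigator earns 98.
  Strong-case: standard lawyer gives 209 − 3 = 206; top litigator gives 98 − 47 = 51. No deviation. ✓
  Weak-case: top litigator gives 98 − 92 = 6; standard lawyer gives 209 − 5 = 204. Would deviate. ✗
Neither assignment is incentive-compatible.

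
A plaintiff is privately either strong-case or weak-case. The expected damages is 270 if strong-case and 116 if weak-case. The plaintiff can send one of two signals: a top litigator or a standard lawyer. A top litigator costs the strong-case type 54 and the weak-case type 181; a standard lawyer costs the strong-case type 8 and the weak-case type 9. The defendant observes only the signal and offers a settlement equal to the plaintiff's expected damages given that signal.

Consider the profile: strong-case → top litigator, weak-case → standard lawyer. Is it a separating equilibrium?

Under separation the defendant infers type exactly: top litigator → strong-case (pays 270), standard lawyer → weak-case (pays 116).
Strong-case: top litigator gives 270 − 54 = 216; standard lawyer gives 116 − 8 = 108. No deviation. ✓
Weak-case: standard lawyer gives 116 − 9 = 107; top litigator gives 270 − 181 = 89. No deviation. ✓
Both incentive constraints hold.

Yes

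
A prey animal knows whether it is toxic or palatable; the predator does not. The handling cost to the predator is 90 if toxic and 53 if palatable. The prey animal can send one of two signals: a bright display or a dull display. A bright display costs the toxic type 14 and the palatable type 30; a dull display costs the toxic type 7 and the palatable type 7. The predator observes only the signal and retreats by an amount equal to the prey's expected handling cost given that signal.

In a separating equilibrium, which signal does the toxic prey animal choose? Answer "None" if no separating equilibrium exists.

None

Try toxic → bright display, palatable → dull display:
  If types separate, bright display earns payment 90 and dull display earns 53.
  Toxic: bright display gives 90 − 14 = 76; dull display gives 53 − 7 = 46. No deviation. ✓
  Palatable: dull display gives 53 − 7 = 46; bright display gives 90 − 30 = 60. Would deviate. ✗
Try toxic → dull display, palatable → bright display:
  If types separate, dull display earns payment 90 and bright display earns 53.
  Toxic: dull display gives 90 − 7 = 83; bright display gives 53 − 14 = 39. No deviation. ✓
  Palatable: bright display gives 53 − 30 = 23; dull display gives 90 − 7 = 83. Would deviate. ✗
Neither assignment is incentive-compatible.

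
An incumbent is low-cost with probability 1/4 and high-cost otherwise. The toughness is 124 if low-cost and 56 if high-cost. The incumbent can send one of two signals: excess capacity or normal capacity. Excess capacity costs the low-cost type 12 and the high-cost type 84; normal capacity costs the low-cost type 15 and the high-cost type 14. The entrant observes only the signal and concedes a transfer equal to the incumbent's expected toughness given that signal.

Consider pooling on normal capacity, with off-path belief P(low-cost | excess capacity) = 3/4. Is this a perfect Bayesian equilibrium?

No

At the pooled signal (normal capacity) the entrant holds the prior 1/4 and pays 1/4·124 + 3/4·56 = 73. Off-path (excess capacity) belief 3/4 gives 3/4·124 + 1/4·56 = 107.
Low-cost: normal capacity gives 73 − 15 = 58; excess capacity gives 107 − 12 = 95. Deviates. ✗
High-cost: normal capacity gives 73 − 14 = 59; excess capacity gives 107 − 84 = 23. Stays. ✓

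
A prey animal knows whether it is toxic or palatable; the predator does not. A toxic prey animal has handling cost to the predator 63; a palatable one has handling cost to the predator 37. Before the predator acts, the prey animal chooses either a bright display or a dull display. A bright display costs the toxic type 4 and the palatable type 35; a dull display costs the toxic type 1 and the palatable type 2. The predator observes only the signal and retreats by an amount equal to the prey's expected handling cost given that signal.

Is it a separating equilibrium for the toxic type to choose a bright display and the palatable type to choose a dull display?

If types separate, bright display earns payment 63 and dull display earns 37.
Toxic: bright display gives 63 − 4 = 59; dull display gives 37 − 1 = 36. No deviation. ✓
Palatable: dull display gives 37 − 2 = 35; bright display gives 63 − 35 = 28. No deviation. ✓
Neither type gains from mimicking the other.

Yes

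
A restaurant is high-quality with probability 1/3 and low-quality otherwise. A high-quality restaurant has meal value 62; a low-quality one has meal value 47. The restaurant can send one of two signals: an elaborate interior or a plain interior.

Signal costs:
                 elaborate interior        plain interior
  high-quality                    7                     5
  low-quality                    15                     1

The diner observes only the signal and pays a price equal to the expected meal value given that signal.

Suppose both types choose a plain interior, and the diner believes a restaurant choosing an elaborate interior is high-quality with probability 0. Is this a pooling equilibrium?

At the pooled signal (plain interior) the diner holds the prior 1/3 and pays 1/3·62 + 2/3·47 = 52. Off-path (elaborate interior) belief 0 gives 0·62 + 1·47 = 47.
High-quality: plain interior gives 52 − 5 = 47; elaborate interior gives 47 − 7 = 40. Stays. ✓
Low-quality: plain interior gives 52 − 1 = 51; elaborate interior gives 47 − 15 = 32. Stays. ✓

Yes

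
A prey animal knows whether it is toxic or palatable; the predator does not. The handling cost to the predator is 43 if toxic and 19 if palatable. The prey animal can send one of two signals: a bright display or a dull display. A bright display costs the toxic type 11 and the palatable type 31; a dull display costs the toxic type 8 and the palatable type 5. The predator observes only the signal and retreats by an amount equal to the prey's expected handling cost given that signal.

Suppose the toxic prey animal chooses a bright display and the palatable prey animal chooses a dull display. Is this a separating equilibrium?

Yes

If types separate, bright display earns payment 43 and dull display earns 19.
Toxic: bright display gives 43 − 11 = 32; dull display gives 19 − 8 = 11. No deviation. ✓
Palatable: dull display gives 19 − 5 = 14; bright display gives 43 − 31 = 12. No deviation. ✓
Neither type gains from mimicking the other.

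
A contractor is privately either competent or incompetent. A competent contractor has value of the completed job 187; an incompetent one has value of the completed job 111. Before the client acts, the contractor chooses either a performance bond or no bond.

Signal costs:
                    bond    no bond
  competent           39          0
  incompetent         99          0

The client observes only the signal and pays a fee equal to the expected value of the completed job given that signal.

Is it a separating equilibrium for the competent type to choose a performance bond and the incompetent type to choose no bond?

If types separate, bond earns payment 187 and no bond earns 111.
Competent: bond gives 187 − 39 = 148; no bond gives 111 − 0 = 111. No deviation. ✓
Incompetent: no bond gives 111 − 0 = 111; bond gives 187 − 99 = 88. No deviation. ✓
Neither type gains from mimicking the other.

Yes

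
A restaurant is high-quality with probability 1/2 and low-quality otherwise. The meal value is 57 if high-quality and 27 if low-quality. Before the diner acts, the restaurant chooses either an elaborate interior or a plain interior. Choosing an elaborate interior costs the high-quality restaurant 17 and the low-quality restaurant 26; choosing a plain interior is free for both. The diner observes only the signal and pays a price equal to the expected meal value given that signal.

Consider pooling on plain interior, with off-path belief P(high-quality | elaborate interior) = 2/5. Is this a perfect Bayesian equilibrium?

Yes

On the equilibrium path (plain interior) the diner holds the prior 1/2 and pays 1/2·57 + 1/2·27 = 42. Off-path (elaborate interior) belief 2/5 gives 2/5·57 + 3/5·27 = 39.
High-quality: plain interior gives 42 − 0 = 42; elaborate interior gives 39 − 17 = 22. Stays. ✓
Low-quality: plain interior gives 42 − 0 = 42; elaborate interior gives 39 − 26 = 13. Stays. ✓
Beliefs are Bayes-consistent on-path and both types best-respond.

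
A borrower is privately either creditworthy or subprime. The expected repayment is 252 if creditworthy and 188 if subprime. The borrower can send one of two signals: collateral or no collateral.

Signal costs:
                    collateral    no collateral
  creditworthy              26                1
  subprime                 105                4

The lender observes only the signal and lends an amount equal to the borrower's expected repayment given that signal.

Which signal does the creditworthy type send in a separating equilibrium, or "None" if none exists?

collateral

Try creditworthy → collateral, subprime → no collateral:
  If types separate, collateral earns payment 252 and no collateral earns 188.
  Creditworthy: collateral gives 252 − 26 = 226; no collateral gives 188 − 1 = 187. No deviation. ✓
  Subprime: no collateral gives 188 − 4 = 184; collateral gives 252 − 105 = 147. No deviation. ✓
Both hold — the creditworthy type sends collateral.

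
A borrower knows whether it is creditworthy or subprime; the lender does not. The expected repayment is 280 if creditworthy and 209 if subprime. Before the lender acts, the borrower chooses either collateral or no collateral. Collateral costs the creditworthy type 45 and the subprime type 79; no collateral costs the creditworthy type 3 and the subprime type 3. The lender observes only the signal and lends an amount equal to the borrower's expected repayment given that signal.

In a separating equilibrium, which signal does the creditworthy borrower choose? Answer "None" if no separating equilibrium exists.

collateral

Try creditworthy → collateral, subprime → no collateral:
  If types separate, collateral earns payment 280 and no collateral earns 209.
  Creditworthy: collateral gives 280 − 45 = 235; no collateral gives 209 − 3 = 206. No deviation. ✓
  Subprime: no collateral gives 209 − 3 = 206; collateral gives 280 − 79 = 201. No deviation. ✓
Both hold — the creditworthy type sends collateral.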